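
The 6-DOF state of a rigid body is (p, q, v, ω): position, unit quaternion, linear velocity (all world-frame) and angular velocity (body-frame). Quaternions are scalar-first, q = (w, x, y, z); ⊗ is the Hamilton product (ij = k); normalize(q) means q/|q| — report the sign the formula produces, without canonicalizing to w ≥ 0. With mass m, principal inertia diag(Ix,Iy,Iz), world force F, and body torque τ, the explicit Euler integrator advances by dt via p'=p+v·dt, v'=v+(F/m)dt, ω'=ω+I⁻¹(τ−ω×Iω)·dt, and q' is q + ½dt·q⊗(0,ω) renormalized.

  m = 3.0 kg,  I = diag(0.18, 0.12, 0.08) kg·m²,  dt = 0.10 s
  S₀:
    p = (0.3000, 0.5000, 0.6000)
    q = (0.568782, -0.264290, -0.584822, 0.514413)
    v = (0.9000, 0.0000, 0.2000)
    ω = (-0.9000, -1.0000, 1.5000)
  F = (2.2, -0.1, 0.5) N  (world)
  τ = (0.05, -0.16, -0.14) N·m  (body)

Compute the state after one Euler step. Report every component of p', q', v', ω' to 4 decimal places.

p + v·dt = (0.3900, 0.5000, 0.6200)
v' = v + a·dt = (0.9733, -0.0033, 0.2167)
(τ − ω×Iω)/I = (-0.0556, -0.2083, -1.0750)
new body rate ω' = (-0.9056, -1.0208, 1.3925)
q⊗(0,ω) = (-1.5943025, -0.8747238, -0.6353187, 0.5911232)
q' = normalize(q + ½dt·q⊗(0,ω)) = (0.4866, -0.3065, -0.6135, 0.5412)

p' = (0.3900, 0.5000, 0.6200)
q' = (0.4866, -0.3065, -0.6135, 0.5412)
v' = (0.9733, -0.0033, 0.2167)
ω' = (-0.9056, -1.0208, 1.3925)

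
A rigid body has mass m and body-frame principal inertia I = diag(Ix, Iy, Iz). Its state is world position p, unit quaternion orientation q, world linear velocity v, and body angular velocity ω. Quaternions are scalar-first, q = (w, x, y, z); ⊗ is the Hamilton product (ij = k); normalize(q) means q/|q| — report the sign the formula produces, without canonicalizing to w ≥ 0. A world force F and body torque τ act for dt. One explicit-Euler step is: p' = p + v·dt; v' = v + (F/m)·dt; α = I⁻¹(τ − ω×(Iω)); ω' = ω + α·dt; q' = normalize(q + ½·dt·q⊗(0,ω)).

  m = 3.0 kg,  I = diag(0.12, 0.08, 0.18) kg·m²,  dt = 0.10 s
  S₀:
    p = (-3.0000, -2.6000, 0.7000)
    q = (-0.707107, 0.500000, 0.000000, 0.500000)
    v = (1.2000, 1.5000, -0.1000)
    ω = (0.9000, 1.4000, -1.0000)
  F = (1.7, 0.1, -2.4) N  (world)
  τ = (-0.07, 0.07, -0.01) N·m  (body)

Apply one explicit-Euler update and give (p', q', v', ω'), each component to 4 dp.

p' = (-2.8800, -2.4500, 0.6900)
q' = (-0.7013, 0.4312, -0.0020, 0.5677)
v' = (1.2567, 1.5033, -0.1800)
ω' = (0.9583, 1.4200, -0.9776)

ω×(Iω) gyroscopic = (-0.1400, 0.0540, -0.0504)
(τ − ω×Iω)/I = (0.5833, 0.2000, 0.2244)
ω' = ω + α·dt = (0.9583, 1.4200, -0.9776)
2q̇ = q⊗(0,ω) = (0.0500000, -1.3363963, -0.0399498, 1.4071070)
q' = normalize(q + ½dt·q⊗(0,ω)) = (-0.7013, 0.4312, -0.0020, 0.5677)
p + v·dt = (-2.8800, -2.4500, 0.6900)
v + (F/m)dt = (1.2567, 1.5033, -0.1800)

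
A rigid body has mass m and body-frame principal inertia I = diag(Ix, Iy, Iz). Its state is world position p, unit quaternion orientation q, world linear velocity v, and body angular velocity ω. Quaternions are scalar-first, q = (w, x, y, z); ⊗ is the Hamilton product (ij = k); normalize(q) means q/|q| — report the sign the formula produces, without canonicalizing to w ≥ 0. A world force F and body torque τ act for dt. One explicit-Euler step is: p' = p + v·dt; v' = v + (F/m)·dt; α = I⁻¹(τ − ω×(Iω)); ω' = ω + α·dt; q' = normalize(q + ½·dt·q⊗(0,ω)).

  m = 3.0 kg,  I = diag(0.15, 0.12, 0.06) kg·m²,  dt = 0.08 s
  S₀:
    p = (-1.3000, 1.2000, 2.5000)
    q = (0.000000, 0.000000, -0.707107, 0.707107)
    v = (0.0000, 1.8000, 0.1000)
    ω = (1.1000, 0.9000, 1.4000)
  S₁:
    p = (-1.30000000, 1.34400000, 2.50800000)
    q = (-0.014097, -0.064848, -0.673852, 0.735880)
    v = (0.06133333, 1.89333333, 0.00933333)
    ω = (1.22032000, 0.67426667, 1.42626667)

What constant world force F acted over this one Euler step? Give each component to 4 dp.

v₁ − v₀ = (0.06133333, 0.09333333, -0.09066667)
applied force F = (2.3000, 3.5000, -3.4000)

F = (2.3000, 3.5000, -3.4000)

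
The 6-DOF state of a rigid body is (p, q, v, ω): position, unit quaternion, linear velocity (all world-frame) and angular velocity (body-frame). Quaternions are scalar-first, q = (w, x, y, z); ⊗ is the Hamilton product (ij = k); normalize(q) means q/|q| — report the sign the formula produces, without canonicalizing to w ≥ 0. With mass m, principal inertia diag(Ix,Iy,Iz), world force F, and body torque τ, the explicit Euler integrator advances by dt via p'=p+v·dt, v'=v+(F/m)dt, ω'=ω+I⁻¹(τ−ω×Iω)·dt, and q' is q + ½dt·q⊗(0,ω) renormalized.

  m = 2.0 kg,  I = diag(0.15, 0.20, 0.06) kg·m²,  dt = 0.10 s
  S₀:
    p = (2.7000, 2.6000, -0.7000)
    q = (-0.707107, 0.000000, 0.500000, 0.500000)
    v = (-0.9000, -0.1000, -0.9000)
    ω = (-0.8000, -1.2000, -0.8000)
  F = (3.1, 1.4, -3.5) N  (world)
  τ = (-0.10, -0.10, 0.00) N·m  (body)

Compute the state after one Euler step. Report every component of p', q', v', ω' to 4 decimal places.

a = F/m = (1.5500, 0.7000, -1.7500)
p + v·dt = (2.6100, 2.5900, -0.7900)
new velocity v' = (-0.7450, -0.0300, -1.0750)
angular accel α = (0.2293, -0.7880, -0.8000)
new body rate ω' = (-0.7771, -1.2788, -0.8800)
Hamilton product q⊗(0,ω) = (1.0000000, 0.7656856, 0.4485284, 0.9656856)
q' = normalize(q + ½dt·q⊗(0,ω)) = (-0.6549, 0.0382, 0.5207, 0.5464)

p' = (2.6100, 2.5900, -0.7900)
q' = (-0.6549, 0.0382, 0.5207, 0.5464)
v' = (-0.7450, -0.0300, -1.0750)
ω' = (-0.7771, -1.2788, -0.8800)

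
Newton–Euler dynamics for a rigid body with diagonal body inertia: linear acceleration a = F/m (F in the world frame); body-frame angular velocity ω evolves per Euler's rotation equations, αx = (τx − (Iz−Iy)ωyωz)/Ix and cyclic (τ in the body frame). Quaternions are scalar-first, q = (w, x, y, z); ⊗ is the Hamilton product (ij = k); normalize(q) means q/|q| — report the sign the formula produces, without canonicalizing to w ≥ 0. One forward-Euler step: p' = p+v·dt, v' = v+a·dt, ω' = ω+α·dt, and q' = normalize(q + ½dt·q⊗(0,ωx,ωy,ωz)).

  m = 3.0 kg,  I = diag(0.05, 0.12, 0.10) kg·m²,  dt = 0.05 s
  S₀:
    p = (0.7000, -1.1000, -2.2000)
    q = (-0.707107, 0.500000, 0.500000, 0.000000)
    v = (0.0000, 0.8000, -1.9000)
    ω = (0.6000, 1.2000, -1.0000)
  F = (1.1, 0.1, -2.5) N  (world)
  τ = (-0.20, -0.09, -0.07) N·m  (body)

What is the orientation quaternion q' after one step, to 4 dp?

q' = (-0.7290, 0.4765, 0.4909, 0.0252)

2q̇ = q⊗(0,ω) = (-0.9000000, -0.9242642, -0.3485284, 1.0071070)
q' = normalize(q + ½dt·q⊗(0,ω)) = (-0.7290, 0.4765, 0.4909, 0.0252)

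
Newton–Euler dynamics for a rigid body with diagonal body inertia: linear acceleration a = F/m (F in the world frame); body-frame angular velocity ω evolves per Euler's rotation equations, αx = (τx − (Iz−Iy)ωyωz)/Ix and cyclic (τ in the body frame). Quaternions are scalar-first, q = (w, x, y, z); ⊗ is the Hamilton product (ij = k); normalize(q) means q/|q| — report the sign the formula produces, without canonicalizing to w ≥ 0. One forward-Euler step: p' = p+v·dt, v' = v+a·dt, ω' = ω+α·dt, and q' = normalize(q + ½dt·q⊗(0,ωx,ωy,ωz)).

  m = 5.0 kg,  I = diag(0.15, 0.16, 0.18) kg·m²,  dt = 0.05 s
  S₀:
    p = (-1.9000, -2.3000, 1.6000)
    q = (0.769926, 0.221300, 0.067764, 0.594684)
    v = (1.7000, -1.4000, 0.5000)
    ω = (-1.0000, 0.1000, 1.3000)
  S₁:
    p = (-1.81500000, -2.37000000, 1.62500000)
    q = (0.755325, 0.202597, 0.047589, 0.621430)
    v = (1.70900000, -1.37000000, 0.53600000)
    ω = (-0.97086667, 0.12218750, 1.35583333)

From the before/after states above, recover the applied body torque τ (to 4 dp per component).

ω₁ − ω₀ = (0.02913333, 0.02218750, 0.05583333)
precession coupling = (0.0026, 0.0390, -0.0010)
I·α + gyro = (0.0900, 0.1100, 0.2000)

τ = (0.0900, 0.1100, 0.2000)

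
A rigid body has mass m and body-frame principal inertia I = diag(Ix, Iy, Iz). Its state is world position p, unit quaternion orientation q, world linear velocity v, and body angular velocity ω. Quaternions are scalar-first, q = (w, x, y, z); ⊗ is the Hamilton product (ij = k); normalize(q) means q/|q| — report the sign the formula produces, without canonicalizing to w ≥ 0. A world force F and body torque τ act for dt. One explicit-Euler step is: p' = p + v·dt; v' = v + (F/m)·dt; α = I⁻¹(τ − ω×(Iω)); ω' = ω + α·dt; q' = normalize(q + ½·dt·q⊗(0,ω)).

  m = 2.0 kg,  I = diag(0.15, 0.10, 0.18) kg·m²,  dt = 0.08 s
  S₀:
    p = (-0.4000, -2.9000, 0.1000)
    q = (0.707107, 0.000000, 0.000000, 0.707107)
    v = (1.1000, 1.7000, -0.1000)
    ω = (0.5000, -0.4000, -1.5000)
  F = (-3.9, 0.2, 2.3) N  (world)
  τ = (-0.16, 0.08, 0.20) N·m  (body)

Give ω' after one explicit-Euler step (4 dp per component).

angular accel α = (-1.3867, 0.5750, 1.0556)
ω + α·dt = (0.3891, -0.3540, -1.4156)

ω' = (0.3891, -0.3540, -1.4156)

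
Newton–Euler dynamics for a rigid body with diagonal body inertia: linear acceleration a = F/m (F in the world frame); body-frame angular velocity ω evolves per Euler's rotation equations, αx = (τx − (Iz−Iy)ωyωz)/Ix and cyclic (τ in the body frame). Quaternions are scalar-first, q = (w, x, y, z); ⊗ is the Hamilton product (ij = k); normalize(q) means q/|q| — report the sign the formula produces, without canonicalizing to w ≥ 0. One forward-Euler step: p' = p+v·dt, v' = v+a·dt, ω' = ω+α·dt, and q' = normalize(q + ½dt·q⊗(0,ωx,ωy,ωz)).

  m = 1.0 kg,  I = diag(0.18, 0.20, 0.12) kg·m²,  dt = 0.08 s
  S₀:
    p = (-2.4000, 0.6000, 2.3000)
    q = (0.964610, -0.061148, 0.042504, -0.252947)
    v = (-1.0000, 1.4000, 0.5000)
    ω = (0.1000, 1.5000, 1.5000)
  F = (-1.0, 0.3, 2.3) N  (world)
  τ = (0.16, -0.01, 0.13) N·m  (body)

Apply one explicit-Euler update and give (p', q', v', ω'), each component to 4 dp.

p' = (-2.4800, 0.7120, 2.3400)
q' = (0.9740, -0.0394, 0.1027, -0.1982)
v' = (-1.0800, 1.4240, 0.6840)
ω' = (0.2511, 1.4924, 1.5847)

α = I⁻¹(τ − ω×Iω) = (1.8889, -0.0950, 1.0583)
ω + α·dt = (0.2511, 1.4924, 1.5847)
q⊗(0,ω) = (0.3217793, 0.5396375, 1.5133423, 1.3509426)
q' = normalize(q + ½dt·q⊗(0,ω)) = (0.9740, -0.0394, 0.1027, -0.1982)
linear accel F/m = (-1.0000, 0.3000, 2.3000)
new position p' = (-2.4800, 0.7120, 2.3400)
new velocity v' = (-1.0800, 1.4240, 0.6840)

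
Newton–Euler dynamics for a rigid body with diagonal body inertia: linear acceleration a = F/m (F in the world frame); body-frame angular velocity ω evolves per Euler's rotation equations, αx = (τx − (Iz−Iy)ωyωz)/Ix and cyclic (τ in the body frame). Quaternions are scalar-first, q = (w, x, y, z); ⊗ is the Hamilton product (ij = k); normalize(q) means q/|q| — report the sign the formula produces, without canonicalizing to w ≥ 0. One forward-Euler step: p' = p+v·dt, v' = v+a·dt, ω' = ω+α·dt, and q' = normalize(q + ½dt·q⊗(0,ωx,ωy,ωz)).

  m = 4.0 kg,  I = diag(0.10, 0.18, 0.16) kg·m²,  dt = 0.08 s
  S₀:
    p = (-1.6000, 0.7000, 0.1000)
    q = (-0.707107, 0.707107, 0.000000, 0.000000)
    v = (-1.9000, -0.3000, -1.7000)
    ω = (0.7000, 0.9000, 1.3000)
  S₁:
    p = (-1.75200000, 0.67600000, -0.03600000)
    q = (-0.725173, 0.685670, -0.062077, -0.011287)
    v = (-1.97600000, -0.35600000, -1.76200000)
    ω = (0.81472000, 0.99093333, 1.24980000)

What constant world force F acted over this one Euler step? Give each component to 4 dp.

velocity change Δv = (-0.07600000, -0.05600000, -0.06200000)
m·(v₁−v₀)/dt = (-3.8000, -2.8000, -3.1000)

F = (-3.8000, -2.8000, -3.1000)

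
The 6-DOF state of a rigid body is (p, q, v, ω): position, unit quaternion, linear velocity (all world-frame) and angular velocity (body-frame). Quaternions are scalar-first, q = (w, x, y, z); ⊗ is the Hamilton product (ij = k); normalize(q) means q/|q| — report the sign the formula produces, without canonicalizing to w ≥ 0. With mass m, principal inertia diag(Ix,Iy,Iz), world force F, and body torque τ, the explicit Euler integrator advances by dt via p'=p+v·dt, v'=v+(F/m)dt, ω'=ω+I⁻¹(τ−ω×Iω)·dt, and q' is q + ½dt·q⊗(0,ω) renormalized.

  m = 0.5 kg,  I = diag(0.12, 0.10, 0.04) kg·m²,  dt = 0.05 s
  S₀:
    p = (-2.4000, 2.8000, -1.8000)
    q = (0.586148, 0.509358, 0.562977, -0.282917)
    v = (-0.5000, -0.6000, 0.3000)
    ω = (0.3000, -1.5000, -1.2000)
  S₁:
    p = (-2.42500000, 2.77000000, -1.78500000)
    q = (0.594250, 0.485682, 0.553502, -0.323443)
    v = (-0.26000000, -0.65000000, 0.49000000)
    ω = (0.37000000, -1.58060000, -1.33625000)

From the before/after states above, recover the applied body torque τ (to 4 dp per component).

τ = (0.0600, -0.1900, -0.1000)

ω₁ − ω₀ = (0.07000000, -0.08060000, -0.13625000)
gyro term ω₀×Iω₀ = (-0.1080, -0.0288, 0.0090)
applied torque τ = (0.0600, -0.1900, -0.1000)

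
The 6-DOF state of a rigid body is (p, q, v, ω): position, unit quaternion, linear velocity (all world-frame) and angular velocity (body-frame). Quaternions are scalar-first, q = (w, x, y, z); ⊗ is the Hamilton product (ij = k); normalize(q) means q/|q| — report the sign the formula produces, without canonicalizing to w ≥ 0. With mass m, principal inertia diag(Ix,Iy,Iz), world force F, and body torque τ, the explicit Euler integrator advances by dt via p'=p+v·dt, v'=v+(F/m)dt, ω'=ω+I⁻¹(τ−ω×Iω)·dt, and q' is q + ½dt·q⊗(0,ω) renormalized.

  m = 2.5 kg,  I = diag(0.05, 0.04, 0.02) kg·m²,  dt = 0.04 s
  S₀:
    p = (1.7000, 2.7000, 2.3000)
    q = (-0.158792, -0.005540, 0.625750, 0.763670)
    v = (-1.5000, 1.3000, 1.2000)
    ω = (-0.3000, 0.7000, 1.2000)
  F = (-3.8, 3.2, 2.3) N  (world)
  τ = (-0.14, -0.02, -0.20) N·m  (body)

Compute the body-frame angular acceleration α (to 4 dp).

α = (-2.4640, -0.2300, -10.1050)

gyro term ω×Iω = (-0.0168, -0.0108, 0.0021)
(τ − ω×Iω)/I = (-2.4640, -0.2300, -10.1050)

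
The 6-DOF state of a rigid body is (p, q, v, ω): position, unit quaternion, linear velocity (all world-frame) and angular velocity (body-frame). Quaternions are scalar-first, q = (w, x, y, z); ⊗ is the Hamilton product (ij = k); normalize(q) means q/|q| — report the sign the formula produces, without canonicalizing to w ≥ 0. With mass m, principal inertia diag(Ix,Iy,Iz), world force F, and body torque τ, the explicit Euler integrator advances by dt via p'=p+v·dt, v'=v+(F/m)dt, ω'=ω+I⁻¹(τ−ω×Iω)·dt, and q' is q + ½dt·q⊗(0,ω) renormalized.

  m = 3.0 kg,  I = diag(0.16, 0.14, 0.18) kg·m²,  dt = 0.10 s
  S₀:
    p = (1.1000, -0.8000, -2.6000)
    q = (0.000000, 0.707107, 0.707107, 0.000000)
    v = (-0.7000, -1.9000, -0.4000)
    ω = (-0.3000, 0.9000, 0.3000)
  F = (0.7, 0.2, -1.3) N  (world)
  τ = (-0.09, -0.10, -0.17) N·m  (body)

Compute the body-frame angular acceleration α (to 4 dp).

gyro term ω×Iω = (0.0108, 0.0018, 0.0054)
angular accel α = (-0.6300, -0.7271, -0.9744)

α = (-0.6300, -0.7271, -0.9744)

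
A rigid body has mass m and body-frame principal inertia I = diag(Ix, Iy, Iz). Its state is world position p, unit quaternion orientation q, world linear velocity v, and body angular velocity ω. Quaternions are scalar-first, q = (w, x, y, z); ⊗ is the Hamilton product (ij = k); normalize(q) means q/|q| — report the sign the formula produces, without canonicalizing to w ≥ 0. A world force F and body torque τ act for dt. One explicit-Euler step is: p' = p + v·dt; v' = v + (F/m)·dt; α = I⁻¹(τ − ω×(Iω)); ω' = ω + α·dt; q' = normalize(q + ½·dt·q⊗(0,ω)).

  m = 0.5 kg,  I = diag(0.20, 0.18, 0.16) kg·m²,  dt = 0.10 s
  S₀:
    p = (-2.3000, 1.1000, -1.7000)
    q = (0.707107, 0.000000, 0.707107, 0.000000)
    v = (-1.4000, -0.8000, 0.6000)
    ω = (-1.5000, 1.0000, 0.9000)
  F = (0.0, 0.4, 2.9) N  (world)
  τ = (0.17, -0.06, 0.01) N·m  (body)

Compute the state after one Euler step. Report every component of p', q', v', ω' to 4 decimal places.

p' = (-2.4400, 1.0200, -1.6400)
q' = (0.6684, -0.0211, 0.7387, 0.0844)
v' = (-1.4000, -0.7200, 1.1800)
ω' = (-1.4060, 0.9967, 0.8875)

a = (0.0000, 0.8000, 5.8000)
p + v·dt = (-2.4400, 1.0200, -1.6400)
v' = v + a·dt = (-1.4000, -0.7200, 1.1800)
gyro term ω×Iω = (-0.0180, -0.0540, 0.0300)
(τ − ω×Iω)/I = (0.9400, -0.0333, -0.1250)
new body rate ω' = (-1.4060, 0.9967, 0.8875)
2q̇ = q⊗(0,ω) = (-0.7071070, -0.4242642, 0.7071070, 1.6970568)
updated quaternion q' = (0.6684, -0.0211, 0.7387, 0.0844)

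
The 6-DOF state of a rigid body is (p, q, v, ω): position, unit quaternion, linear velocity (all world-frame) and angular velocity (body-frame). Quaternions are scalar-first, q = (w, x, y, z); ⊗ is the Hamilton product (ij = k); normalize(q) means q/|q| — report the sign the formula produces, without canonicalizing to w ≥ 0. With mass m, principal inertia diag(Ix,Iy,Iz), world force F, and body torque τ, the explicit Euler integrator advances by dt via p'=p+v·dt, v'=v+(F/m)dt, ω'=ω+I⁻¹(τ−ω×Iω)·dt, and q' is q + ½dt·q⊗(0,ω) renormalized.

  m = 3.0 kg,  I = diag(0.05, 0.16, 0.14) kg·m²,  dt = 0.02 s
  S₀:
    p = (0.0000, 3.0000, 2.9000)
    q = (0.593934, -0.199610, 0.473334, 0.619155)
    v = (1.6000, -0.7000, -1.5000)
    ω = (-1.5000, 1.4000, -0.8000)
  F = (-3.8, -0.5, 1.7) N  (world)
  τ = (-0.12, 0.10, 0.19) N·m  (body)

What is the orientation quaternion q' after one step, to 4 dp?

q' = (0.5891, -0.2209, 0.4707, 0.6186)

q⊗(0,ω) = (-0.4667586, -2.1363852, -0.2569129, -0.0446002)
q' = normalize(q + ½dt·q⊗(0,ω)) = (0.5891, -0.2209, 0.4707, 0.6186)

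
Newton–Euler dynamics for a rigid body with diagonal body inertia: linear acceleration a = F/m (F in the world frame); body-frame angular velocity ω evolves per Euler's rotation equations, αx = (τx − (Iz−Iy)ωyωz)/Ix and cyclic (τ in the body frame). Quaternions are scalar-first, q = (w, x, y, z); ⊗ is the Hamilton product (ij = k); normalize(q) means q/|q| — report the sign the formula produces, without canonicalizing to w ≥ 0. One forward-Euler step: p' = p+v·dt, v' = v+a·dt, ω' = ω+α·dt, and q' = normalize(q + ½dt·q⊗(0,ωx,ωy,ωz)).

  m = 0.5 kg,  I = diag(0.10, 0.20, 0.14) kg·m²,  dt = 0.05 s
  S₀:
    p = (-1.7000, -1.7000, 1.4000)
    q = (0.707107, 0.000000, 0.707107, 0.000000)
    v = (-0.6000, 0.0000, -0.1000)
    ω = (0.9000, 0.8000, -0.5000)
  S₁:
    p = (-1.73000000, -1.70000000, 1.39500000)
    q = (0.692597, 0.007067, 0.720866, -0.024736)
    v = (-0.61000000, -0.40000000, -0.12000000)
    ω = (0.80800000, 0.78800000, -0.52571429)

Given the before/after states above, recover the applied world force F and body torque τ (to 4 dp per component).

F = (-0.1000, -4.0000, -0.2000)
τ = (-0.1600, -0.0300, 0.0000)

ω₁ − ω₀ = (-0.09200000, -0.01200000, -0.02571429)
ω₀×(Iω₀) = (0.0240, 0.0180, 0.0720)
I·α + gyro = (-0.1600, -0.0300, 0.0000)
velocity change Δv = (-0.01000000, -0.40000000, -0.02000000)
applied force F = (-0.1000, -4.0000, -0.2000)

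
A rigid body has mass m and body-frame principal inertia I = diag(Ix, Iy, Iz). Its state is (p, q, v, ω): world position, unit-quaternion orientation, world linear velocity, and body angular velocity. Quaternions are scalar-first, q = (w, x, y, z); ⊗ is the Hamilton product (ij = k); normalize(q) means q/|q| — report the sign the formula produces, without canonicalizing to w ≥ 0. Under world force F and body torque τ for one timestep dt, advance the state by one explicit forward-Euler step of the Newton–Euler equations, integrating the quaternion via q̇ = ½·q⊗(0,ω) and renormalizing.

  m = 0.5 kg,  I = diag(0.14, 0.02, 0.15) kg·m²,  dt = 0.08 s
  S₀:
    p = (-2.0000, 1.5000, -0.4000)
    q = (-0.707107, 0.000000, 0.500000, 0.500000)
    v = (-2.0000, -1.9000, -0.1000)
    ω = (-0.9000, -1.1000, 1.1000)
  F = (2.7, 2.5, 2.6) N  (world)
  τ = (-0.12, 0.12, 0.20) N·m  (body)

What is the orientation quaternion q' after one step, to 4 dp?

Hamilton product q⊗(0,ω) = (0.0000000, 1.7363963, 0.3278177, -0.3278177)
q + ½dt·q⊗(0,ω), renormalized = (-0.7053, 0.0693, 0.5118, 0.4856)

q' = (-0.7053, 0.0693, 0.5118, 0.4856)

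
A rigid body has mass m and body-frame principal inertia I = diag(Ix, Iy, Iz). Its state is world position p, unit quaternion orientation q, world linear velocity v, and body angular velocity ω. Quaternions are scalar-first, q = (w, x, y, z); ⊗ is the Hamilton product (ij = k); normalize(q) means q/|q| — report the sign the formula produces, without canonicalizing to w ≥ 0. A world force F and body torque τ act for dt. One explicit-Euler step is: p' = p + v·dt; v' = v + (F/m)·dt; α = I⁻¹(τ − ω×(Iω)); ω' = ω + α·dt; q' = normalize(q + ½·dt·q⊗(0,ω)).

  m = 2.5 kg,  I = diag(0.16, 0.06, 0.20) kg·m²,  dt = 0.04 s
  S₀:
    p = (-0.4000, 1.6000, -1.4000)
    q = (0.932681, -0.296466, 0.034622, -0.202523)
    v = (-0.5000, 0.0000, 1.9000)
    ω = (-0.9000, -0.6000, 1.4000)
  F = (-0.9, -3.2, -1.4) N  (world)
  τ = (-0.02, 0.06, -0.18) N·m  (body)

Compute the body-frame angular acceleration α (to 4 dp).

ω×(Iω) gyroscopic = (-0.1176, 0.0504, -0.0540)
α = I⁻¹(τ − ω×Iω) = (0.6100, 0.1600, -0.6300)

α = (0.6100, 0.1600, -0.6300)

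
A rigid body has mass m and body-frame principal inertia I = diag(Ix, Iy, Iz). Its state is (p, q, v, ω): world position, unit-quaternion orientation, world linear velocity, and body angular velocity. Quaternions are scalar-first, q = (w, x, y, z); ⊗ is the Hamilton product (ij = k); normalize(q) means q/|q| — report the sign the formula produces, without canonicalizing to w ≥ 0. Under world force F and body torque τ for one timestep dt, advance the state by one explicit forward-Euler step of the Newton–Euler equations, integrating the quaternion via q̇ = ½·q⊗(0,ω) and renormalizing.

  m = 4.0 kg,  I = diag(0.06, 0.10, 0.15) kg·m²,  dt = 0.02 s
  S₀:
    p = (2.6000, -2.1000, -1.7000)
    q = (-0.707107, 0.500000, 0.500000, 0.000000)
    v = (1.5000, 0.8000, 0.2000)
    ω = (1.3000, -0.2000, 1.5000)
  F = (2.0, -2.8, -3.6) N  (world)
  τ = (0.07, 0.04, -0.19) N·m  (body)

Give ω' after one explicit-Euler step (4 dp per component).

ω' = (1.3283, -0.1569, 1.4761)

precession coupling ω×(Iω) = (-0.0150, -0.1755, -0.0104)
α = I⁻¹(τ − ω×Iω) = (1.4167, 2.1550, -1.1973)
ω + α·dt = (1.3283, -0.1569, 1.4761)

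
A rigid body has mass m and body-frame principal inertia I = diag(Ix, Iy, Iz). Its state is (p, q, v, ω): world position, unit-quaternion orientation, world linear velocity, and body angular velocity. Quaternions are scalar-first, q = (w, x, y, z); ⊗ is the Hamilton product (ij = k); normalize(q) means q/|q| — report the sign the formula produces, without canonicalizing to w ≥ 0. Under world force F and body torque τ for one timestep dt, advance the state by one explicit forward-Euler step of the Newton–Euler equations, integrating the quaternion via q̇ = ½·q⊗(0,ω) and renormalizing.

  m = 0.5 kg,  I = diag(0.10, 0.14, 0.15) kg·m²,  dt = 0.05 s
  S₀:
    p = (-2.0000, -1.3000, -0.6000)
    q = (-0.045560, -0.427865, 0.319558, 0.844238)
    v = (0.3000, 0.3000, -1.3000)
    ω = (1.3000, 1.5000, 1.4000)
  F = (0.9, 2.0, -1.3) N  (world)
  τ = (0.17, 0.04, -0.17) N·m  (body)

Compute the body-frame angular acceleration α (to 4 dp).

gyro term ω×Iω = (0.0210, -0.0910, 0.0780)
(τ − ω×Iω)/I = (1.4900, 0.9357, -1.6533)

α = (1.4900, 0.9357, -1.6533)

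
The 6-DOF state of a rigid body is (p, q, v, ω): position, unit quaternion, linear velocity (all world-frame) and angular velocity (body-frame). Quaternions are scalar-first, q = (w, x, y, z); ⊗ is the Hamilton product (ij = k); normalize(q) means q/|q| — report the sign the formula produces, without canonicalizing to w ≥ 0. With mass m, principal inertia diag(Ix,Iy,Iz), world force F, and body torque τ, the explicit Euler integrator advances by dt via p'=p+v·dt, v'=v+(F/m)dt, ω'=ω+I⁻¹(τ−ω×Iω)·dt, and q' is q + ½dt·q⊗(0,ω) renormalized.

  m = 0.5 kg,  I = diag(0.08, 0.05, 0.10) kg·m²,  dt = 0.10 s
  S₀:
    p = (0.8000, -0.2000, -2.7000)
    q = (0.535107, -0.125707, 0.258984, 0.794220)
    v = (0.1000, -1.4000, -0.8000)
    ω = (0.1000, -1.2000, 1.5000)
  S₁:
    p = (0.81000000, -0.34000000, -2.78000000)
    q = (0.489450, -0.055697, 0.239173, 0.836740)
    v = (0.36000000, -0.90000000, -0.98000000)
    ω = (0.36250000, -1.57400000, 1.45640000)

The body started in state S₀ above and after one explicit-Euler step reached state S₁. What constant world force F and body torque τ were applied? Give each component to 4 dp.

F = (1.3000, 2.5000, -0.9000)
τ = (0.1200, -0.1900, -0.0400)

Δω = ω₁−ω₀ = (0.26250000, -0.37400000, -0.04360000)
ω₀×(Iω₀) = (-0.0900, -0.0030, 0.0036)
applied torque τ = (0.1200, -0.1900, -0.0400)
Δv = v₁−v₀ = (0.26000000, 0.50000000, -0.18000000)
m·(v₁−v₀)/dt = (1.3000, 2.5000, -0.9000)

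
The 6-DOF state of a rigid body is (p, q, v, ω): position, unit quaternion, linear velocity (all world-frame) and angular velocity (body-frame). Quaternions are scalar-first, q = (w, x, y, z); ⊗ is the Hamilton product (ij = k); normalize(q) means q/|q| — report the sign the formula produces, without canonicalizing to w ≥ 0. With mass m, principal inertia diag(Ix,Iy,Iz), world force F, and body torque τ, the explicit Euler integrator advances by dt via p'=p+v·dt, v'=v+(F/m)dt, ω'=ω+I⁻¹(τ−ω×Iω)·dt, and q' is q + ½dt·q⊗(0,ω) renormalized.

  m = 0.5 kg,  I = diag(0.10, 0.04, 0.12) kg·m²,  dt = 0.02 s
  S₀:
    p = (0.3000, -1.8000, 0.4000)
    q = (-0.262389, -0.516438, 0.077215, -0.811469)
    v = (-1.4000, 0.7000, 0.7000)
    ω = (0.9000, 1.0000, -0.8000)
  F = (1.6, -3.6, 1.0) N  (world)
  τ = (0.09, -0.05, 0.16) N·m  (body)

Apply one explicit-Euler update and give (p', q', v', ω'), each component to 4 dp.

(τ − ω×Iω)/I = (1.5400, -1.6100, 1.7833)
ω' = ω + α·dt = (0.9308, 0.9678, -0.7643)
2q̇ = q⊗(0,ω) = (-0.2615960, 0.5135469, -1.4058615, -0.3760203)
q' = normalize(q + ½dt·q⊗(0,ω)) = (-0.2650, -0.5112, 0.0631, -0.8151)
p + v·dt = (0.2720, -1.7860, 0.4140)
v' = v + a·dt = (-1.3360, 0.5560, 0.7400)

p' = (0.2720, -1.7860, 0.4140)
q' = (-0.2650, -0.5112, 0.0631, -0.8151)
v' = (-1.3360, 0.5560, 0.7400)
ω' = (0.9308, 0.9678, -0.7643)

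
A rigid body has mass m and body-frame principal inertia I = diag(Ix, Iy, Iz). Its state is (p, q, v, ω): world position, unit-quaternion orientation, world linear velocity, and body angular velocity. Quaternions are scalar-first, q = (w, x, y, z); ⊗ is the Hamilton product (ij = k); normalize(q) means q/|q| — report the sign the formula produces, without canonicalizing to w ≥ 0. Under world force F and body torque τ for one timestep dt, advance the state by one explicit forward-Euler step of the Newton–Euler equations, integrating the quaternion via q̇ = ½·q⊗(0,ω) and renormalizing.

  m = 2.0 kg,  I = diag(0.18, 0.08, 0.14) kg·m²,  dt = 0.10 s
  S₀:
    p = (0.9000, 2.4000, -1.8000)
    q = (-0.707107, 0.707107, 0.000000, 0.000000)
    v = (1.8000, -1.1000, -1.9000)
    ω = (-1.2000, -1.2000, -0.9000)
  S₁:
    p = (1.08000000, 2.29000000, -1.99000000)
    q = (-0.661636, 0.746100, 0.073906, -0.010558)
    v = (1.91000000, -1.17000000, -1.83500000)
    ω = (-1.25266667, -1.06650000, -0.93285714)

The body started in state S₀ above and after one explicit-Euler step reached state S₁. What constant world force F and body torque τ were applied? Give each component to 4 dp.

v₁ − v₀ = (0.11000000, -0.07000000, 0.06500000)
applied force F = (2.2000, -1.4000, 1.3000)
rate change Δω = (-0.05266667, 0.13350000, -0.03285714)
τ = I·(Δω/dt) + ω₀×(Iω₀) = (-0.0300, 0.1500, -0.1900)

F = (2.2000, -1.4000, 1.3000)
τ = (-0.0300, 0.1500, -0.1900)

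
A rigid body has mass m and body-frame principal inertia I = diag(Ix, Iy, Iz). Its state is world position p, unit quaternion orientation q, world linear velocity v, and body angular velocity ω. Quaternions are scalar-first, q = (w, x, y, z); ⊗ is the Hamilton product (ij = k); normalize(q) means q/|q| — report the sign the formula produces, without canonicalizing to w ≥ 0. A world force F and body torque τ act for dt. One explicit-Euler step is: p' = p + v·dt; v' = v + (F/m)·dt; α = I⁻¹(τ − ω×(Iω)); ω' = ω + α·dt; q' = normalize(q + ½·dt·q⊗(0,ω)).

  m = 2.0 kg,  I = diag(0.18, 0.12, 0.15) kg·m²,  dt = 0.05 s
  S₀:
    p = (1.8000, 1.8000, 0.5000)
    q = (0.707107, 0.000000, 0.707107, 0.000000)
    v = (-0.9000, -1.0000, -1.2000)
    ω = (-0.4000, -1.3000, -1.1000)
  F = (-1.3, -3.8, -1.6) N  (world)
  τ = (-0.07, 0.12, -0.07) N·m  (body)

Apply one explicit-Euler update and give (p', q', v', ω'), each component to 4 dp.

precession coupling ω×(Iω) = (0.0429, 0.0132, -0.0312)
(τ − ω×Iω)/I = (-0.6272, 0.8900, -0.2587)
ω' = ω + α·dt = (-0.4314, -1.2555, -1.1129)
2q̇ = q⊗(0,ω) = (0.9192391, -1.0606605, -0.9192391, -0.4949749)
q + ½dt·q⊗(0,ω), renormalized = (0.7294, -0.0265, 0.6835, -0.0124)
linear accel F/m = (-0.6500, -1.9000, -0.8000)
p + v·dt = (1.7550, 1.7500, 0.4400)
v' = v + a·dt = (-0.9325, -1.0950, -1.2400)

p' = (1.7550, 1.7500, 0.4400)
q' = (0.7294, -0.0265, 0.6835, -0.0124)
v' = (-0.9325, -1.0950, -1.2400)
ω' = (-0.4314, -1.2555, -1.1129)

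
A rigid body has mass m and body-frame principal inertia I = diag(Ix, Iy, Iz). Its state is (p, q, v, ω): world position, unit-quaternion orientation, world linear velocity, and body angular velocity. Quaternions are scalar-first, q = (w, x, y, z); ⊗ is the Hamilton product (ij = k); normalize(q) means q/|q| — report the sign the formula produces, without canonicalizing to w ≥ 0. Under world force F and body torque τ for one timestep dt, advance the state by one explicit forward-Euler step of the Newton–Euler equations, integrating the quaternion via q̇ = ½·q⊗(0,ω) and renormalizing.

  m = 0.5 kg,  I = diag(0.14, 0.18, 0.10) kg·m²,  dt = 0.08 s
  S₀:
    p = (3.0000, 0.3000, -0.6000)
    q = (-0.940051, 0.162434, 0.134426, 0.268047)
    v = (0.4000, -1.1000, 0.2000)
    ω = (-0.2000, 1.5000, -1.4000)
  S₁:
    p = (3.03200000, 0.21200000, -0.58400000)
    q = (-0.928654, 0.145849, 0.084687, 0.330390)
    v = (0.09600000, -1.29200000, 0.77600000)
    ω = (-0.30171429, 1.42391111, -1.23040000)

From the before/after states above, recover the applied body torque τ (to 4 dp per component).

τ = (-0.0100, -0.1600, 0.2000)

ω₁ − ω₀ = (-0.10171429, -0.07608889, 0.16960000)
gyro term ω₀×Iω₀ = (0.1680, 0.0112, -0.0120)
I·α + gyro = (-0.0100, -0.1600, 0.2000)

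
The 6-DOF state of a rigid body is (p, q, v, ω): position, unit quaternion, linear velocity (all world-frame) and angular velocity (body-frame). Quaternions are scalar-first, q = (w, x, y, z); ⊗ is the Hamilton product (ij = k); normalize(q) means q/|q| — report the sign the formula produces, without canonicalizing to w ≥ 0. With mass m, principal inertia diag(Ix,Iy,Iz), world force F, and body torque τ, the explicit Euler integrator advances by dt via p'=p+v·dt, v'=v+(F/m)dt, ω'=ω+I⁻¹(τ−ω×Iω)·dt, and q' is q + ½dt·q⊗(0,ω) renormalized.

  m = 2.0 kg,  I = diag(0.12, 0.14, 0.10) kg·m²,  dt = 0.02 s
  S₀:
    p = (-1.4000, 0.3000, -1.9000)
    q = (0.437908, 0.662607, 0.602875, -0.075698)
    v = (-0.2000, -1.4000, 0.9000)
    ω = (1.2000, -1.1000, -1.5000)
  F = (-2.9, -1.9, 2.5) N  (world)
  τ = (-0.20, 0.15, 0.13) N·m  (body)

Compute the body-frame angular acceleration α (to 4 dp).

α = (-1.1167, 1.3286, 1.5640)

ω×(Iω) gyroscopic = (-0.0660, -0.0360, -0.0264)
angular accel α = (-1.1167, 1.3286, 1.5640)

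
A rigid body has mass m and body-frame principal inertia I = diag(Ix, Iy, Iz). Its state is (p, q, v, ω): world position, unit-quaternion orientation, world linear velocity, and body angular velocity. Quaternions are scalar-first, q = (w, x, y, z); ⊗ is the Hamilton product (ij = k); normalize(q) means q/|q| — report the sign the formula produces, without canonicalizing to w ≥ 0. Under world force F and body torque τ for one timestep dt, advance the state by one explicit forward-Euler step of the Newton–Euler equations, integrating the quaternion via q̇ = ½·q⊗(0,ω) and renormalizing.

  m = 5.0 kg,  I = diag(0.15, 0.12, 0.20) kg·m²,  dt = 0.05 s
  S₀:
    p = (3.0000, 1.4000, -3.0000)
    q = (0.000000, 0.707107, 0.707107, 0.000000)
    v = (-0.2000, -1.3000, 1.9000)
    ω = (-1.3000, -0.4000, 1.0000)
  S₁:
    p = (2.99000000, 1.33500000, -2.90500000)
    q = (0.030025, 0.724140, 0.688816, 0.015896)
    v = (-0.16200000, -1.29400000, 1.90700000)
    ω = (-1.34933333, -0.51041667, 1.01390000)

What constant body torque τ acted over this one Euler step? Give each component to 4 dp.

τ = (-0.1800, -0.2000, 0.0400)

Δω = ω₁−ω₀ = (-0.04933333, -0.11041667, 0.01390000)
precession coupling = (-0.0320, 0.0650, -0.0156)
applied torque τ = (-0.1800, -0.2000, 0.0400)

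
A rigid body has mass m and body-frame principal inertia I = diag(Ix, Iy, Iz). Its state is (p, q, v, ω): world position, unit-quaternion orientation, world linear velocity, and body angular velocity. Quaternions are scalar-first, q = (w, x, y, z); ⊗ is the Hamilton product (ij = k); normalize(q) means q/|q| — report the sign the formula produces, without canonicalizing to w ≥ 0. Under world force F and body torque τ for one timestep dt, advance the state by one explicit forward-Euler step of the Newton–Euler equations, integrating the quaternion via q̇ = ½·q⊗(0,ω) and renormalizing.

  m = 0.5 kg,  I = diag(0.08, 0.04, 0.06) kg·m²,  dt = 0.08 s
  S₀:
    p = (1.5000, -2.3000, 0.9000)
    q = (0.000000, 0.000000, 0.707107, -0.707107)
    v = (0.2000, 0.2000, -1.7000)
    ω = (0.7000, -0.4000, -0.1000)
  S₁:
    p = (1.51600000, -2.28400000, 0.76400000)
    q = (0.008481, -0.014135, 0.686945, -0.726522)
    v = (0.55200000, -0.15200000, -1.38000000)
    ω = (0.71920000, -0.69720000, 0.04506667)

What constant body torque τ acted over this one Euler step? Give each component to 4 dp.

τ = (0.0200, -0.1500, 0.1200)

rate change Δω = (0.01920000, -0.29720000, 0.14506667)
gyro term ω₀×Iω₀ = (0.0008, -0.0014, 0.0112)
applied torque τ = (0.0200, -0.1500, 0.1200)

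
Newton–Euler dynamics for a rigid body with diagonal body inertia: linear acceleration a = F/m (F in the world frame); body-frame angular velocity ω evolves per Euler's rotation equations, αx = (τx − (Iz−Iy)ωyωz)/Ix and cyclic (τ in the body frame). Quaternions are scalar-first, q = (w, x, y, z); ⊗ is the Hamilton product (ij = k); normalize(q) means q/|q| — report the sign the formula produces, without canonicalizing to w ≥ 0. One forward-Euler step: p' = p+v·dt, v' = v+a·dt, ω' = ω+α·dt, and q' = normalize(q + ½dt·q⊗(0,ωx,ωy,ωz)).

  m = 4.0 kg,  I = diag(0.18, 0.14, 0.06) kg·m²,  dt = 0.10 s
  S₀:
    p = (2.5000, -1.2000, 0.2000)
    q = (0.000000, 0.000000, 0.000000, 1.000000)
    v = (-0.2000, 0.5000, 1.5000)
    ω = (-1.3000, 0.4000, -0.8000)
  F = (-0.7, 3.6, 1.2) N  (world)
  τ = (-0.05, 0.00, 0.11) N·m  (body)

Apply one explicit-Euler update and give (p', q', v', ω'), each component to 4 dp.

p' = (2.4800, -1.1500, 0.3500)
q' = (0.0399, -0.0199, -0.0648, 0.9969)
v' = (-0.2175, 0.5900, 1.5300)
ω' = (-1.3420, 0.3109, -0.6513)

linear accel F/m = (-0.1750, 0.9000, 0.3000)
p + v·dt = (2.4800, -1.1500, 0.3500)
v + (F/m)dt = (-0.2175, 0.5900, 1.5300)
ω×(Iω) gyroscopic = (0.0256, 0.1248, 0.0208)
angular accel α = (-0.4200, -0.8914, 1.4867)
ω + α·dt = (-1.3420, 0.3109, -0.6513)
Hamilton product q⊗(0,ω) = (0.8000000, -0.4000000, -1.3000000, 0.0000000)
updated quaternion q' = (0.0399, -0.0199, -0.0648, 0.9969)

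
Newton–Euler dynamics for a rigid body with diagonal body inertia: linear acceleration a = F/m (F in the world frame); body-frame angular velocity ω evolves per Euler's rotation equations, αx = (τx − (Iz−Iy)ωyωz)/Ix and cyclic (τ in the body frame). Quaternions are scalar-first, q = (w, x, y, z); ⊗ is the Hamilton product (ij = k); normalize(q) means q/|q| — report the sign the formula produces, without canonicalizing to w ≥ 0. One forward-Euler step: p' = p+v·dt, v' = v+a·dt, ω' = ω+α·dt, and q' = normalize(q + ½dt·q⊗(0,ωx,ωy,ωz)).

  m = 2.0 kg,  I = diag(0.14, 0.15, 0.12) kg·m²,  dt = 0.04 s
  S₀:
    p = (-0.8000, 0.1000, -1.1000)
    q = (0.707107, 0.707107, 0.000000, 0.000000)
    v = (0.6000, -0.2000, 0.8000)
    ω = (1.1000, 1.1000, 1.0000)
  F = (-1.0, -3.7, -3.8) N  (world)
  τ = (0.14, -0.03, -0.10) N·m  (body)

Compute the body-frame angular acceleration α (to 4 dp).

α = (1.2357, -0.3467, -0.9342)

ω×(Iω) gyroscopic = (-0.0330, 0.0220, 0.0121)
angular accel α = (1.2357, -0.3467, -0.9342)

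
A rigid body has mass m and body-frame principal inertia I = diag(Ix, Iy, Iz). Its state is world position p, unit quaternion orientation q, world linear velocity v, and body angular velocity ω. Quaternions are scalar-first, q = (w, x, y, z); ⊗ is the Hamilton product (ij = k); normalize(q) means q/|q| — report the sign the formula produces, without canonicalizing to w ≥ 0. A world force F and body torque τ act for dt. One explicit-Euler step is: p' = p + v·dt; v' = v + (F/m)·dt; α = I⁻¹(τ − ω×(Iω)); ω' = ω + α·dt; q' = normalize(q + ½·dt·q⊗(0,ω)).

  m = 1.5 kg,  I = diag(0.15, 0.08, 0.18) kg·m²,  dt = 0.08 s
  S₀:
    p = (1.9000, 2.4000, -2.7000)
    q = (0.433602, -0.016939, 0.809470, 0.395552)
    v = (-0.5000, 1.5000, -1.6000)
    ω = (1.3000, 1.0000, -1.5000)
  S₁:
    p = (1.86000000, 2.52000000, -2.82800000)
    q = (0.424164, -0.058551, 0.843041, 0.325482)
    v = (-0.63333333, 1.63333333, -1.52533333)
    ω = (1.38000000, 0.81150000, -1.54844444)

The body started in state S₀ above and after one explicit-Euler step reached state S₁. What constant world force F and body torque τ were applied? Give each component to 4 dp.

v₁ − v₀ = (-0.13333333, 0.13333333, 0.07466667)
m·(v₁−v₀)/dt = (-2.5000, 2.5000, 1.4000)
rate change Δω = (0.08000000, -0.18850000, -0.04844444)
applied torque τ = (0.0000, -0.1300, -0.2000)

F = (-2.5000, 2.5000, 1.4000)
τ = (0.0000, -0.1300, -0.2000)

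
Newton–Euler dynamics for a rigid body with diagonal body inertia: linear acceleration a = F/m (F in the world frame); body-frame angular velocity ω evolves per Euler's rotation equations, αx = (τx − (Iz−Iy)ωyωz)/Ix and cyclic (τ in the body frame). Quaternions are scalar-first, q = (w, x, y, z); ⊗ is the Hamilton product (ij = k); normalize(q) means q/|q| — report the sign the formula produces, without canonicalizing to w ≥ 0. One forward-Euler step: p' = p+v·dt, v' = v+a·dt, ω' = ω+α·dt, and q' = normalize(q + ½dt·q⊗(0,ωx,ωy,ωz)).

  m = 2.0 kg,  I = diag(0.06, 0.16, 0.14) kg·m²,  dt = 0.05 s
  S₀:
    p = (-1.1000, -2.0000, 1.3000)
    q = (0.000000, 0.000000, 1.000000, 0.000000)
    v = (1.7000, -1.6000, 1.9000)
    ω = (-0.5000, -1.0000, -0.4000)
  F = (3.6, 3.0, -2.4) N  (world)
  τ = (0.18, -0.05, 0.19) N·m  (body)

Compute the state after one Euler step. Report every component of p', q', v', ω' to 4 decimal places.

p' = (-1.0150, -2.0800, 1.3950)
q' = (0.0250, -0.0100, 0.9996, 0.0125)
v' = (1.7900, -1.5250, 1.8400)
ω' = (-0.3433, -1.0106, -0.3500)

a = F/m = (1.8000, 1.5000, -1.2000)
p + v·dt = (-1.0150, -2.0800, 1.3950)
v' = v + a·dt = (1.7900, -1.5250, 1.8400)
gyro term ω×Iω = (-0.0080, -0.0160, 0.0500)
(τ − ω×Iω)/I = (3.1333, -0.2125, 1.0000)
new body rate ω' = (-0.3433, -1.0106, -0.3500)
q⊗(0,ω) = (1.0000000, -0.4000000, 0.0000000, 0.5000000)
q' = normalize(q + ½dt·q⊗(0,ω)) = (0.0250, -0.0100, 0.9996, 0.0125)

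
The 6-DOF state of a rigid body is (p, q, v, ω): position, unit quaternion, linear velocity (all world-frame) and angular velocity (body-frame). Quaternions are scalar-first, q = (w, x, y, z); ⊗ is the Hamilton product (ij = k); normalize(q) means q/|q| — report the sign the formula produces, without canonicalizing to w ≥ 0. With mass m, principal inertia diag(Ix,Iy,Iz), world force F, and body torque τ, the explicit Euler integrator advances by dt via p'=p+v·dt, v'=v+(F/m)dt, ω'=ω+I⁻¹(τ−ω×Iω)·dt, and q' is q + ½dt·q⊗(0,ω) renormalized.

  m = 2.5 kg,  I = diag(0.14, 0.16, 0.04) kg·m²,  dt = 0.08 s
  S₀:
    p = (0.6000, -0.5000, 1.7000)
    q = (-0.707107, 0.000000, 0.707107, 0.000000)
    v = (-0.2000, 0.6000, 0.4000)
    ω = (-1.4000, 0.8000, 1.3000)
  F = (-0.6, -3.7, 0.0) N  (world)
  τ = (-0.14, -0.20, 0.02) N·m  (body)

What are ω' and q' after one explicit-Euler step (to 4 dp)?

gyro term ω×Iω = (-0.1248, -0.1820, -0.0224)
(τ − ω×Iω)/I = (-0.1086, -0.1125, 1.0600)
new body rate ω' = (-1.4087, 0.7910, 1.3848)
q⊗(0,ω) = (-0.5656856, 1.9091889, -0.5656856, 0.0707107)
updated quaternion q' = (-0.7272, 0.0761, 0.6821, 0.0028)

ω' = (-1.4087, 0.7910, 1.3848)
q' = (-0.7272, 0.0761, 0.6821, 0.0028)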